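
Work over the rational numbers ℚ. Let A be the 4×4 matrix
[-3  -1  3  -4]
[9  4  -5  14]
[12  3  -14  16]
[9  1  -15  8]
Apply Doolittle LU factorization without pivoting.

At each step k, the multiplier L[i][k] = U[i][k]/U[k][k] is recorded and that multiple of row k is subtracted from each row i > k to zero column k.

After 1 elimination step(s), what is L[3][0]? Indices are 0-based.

L[3][0] = -3

Step 1: pivot at (0,0) is -3.
  row1 ← row1 − (-3)·row0  ⇒  L[1][0]=-3, U row1=(0, 1, 4, 2)
  row2 ← row2 − (-4)·row0  ⇒  L[2][0]=-4, U row2=(0, -1, -2, 0)
  row3 ← row3 − (-3)·row0  ⇒  L[3][0]=-3, U row3=(0, -2, -6, -4)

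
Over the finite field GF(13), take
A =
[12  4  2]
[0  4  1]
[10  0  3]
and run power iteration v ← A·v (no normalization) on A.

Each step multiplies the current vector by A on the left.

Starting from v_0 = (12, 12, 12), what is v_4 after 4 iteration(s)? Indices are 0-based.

v_4 = (7, 12, 11)

v_0 = (12, 12, 12).
v_1 = A·v_0 = (8, 8, 0).
v_2 = A·v_1 = (11, 6, 2).
v_3 = A·v_2 = (4, 0, 12).
v_4 = A·v_3 = (7, 12, 11).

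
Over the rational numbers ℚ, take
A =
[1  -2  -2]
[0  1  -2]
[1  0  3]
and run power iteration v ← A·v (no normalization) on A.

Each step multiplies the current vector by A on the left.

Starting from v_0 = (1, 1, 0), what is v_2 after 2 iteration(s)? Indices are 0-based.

v_0 = (1, 1, 0).
v_1 = A·v_0 = (-1, 1, 1).
v_2 = A·v_1 = (-5, -1, 2).

v_2 = (-5, -1, 2)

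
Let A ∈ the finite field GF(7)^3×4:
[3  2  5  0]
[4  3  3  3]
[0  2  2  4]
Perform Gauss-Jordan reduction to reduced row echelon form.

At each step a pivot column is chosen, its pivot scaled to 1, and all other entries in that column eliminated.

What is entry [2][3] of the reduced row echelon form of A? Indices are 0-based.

[1] R0 /= 3  ⇒  (1, 3, 4, 0)
     R1 -= 4·R0  ⇒  (0, 5, 1, 3)
[2] R1 /= 5  ⇒  (0, 1, 3, 2)
     R0 -= 3·R1  ⇒  (1, 0, 2, 1)
     R2 -= 2·R1  ⇒  (0, 0, 3, 0)
[3] R2 /= 3  ⇒  (0, 0, 1, 0)
     R0 -= 2·R2  ⇒  (1, 0, 0, 1)
     R1 -= 3·R2  ⇒  (0, 1, 0, 2)

M[2][3] = 0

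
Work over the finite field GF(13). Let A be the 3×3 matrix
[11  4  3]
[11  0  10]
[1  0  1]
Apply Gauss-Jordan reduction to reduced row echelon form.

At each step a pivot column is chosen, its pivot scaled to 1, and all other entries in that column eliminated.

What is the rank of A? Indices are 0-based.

rank = 3

pivot(0,0)=11: scale R0 → (1, 11, 5)
  clear (1,0): R1 −= (11)R0 → (0, 9, 7)
  clear (2,0): R2 −= (1)R0 → (0, 2, 9)
pivot(1,1)=9: scale R1 → (0, 1, 8)
  clear (0,1): R0 −= (11)R1 → (1, 0, 8)
  clear (2,1): R2 −= (2)R1 → (0, 0, 6)
pivot(2,2)=6: scale R2 → (0, 0, 1)
  clear (0,2): R0 −= (8)R2 → (1, 0, 0)
  clear (1,2): R1 −= (8)R2 → (0, 1, 0)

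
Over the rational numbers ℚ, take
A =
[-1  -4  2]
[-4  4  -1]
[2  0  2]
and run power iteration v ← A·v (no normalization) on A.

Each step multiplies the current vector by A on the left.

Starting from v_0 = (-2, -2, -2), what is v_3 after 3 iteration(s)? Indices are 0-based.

v_0 = (-2, -2, -2).
v_1 = A·v_0 = (6, 2, -8).
v_2 = A·v_1 = (-30, -8, -4).
v_3 = A·v_2 = (54, 92, -68).

v_3 = (54, 92, -68)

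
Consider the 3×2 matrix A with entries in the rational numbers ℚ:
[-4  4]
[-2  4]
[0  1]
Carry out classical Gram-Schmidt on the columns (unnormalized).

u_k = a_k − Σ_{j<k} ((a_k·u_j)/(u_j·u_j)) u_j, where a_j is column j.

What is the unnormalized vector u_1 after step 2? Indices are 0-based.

Step 1: u_0 = a_0 = (-4, -2, 0).
Step 2: u_1 = a_1 − (-6/5)·u_0 = (-4/5, 8/5, 1).

u_1 = (-4/5, 8/5, 1)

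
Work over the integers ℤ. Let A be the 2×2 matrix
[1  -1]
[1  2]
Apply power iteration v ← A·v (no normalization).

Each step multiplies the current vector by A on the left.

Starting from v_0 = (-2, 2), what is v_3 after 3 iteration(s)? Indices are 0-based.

v_0 = (-2, 2).
v_1 = A·v_0 = (-4, 2).
v_2 = A·v_1 = (-6, 0).
v_3 = A·v_2 = (-6, -6).

v_3 = (-6, -6)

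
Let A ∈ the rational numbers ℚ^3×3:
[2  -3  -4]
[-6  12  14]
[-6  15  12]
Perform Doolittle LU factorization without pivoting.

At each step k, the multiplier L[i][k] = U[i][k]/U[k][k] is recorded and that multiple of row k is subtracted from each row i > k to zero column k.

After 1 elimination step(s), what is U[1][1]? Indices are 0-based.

k=0: U[0][0]=2
  eliminate (1,0): mult=-3, new row 1: (0, 3, 2); set L[1][0]=-3
  eliminate (2,0): mult=-3, new row 2: (0, 6, 0); set L[2][0]=-3

U[1][1] = 3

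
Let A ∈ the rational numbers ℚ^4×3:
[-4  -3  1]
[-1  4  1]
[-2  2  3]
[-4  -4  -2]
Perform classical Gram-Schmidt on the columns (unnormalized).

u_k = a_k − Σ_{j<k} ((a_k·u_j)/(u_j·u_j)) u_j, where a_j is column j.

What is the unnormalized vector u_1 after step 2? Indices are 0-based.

Step 1: u_0 = a_0 = (-4, -1, -2, -4).
Step 2: u_1 = a_1 − (20/37)·u_0 = (-31/37, 168/37, 114/37, -68/37).

u_1 = (-31/37, 168/37, 114/37, -68/37)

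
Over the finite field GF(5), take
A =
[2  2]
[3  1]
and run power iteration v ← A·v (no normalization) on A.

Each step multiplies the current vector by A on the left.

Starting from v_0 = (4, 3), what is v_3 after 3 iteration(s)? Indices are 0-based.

v_0 = (4, 3).
v_1 = A·v_0 = (4, 0).
v_2 = A·v_1 = (3, 2).
v_3 = A·v_2 = (0, 1).

v_3 = (0, 1)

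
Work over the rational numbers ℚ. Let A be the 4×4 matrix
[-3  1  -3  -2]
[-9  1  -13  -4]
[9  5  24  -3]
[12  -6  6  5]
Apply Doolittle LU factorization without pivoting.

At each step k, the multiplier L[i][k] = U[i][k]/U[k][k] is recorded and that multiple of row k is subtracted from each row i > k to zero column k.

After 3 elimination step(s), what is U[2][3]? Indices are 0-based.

U[2][3] = -1

k=0: U[0][0]=-3
  eliminate (1,0): mult=3, new row 1: (0, -2, -4, 2); set L[1][0]=3
  eliminate (2,0): mult=-3, new row 2: (0, 8, 15, -9); set L[2][0]=-3
  eliminate (3,0): mult=-4, new row 3: (0, -2, -6, -3); set L[3][0]=-4
k=1: U[1][1]=-2
  eliminate (2,1): mult=-4, new row 2: (0, 0, -1, -1); set L[2][1]=-4
  eliminate (3,1): mult=1, new row 3: (0, 0, -2, -5); set L[3][1]=1
k=2: U[2][2]=-1
  eliminate (3,2): mult=2, new row 3: (0, 0, 0, -3); set L[3][2]=2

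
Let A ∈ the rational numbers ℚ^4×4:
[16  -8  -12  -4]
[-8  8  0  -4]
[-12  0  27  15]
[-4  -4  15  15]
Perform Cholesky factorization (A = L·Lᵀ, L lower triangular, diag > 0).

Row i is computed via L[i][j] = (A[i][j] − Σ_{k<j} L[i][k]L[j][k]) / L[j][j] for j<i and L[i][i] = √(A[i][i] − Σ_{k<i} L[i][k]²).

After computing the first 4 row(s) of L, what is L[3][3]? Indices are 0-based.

L[3][3] = 2

Step 1: L[0][0] = √(16) = 4.
  L[1][0] = (-8) / L[0][0] = -2.
Step 2: L[1][1] = √(4) = 2.
  L[2][0] = (-12) / L[0][0] = -3.
  L[2][1] = (-6) / L[1][1] = -3.
Step 3: L[2][2] = √(9) = 3.
  L[3][0] = (-4) / L[0][0] = -1.
  L[3][1] = (-6) / L[1][1] = -3.
  L[3][2] = (3) / L[2][2] = 1.
Step 4: L[3][3] = √(4) = 2.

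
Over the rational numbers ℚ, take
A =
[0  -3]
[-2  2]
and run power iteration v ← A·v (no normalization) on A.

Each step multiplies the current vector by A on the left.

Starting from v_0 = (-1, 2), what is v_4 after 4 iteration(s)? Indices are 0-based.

v_4 = (-252, 312)

v_0 = (-1, 2).
v_1 = A·v_0 = (-6, 6).
v_2 = A·v_1 = (-18, 24).
v_3 = A·v_2 = (-72, 84).
v_4 = A·v_3 = (-252, 312).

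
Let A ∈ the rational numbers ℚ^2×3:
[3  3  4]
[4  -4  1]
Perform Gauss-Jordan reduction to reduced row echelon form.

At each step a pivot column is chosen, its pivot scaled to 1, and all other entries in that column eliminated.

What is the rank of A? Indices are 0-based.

rank = 2

pivot(0,0)=3: scale R0 → (1, 1, 4/3)
  clear (1,0): R1 −= (4)R0 → (0, -8, -13/3)
pivot(1,1)=-8: scale R1 → (0, 1, 13/24)
  clear (0,1): R0 −= (1)R1 → (1, 0, 19/24)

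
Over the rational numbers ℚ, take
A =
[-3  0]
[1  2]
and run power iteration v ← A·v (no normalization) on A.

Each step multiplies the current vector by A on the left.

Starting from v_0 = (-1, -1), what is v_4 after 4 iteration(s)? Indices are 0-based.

v_4 = (-81, -3)

v_0 = (-1, -1).
v_1 = A·v_0 = (3, -3).
v_2 = A·v_1 = (-9, -3).
v_3 = A·v_2 = (27, -15).
v_4 = A·v_3 = (-81, -3).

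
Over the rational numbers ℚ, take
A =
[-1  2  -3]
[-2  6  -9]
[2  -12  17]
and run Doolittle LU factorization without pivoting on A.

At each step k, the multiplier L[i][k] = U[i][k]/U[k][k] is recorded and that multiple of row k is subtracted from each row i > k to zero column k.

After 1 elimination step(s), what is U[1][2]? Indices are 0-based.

U[1][2] = -3

Step 1: pivot at (0,0) is -1.
  row1 ← row1 − (2)·row0  ⇒  L[1][0]=2, U row1=(0, 2, -3)
  row2 ← row2 − (-2)·row0  ⇒  L[2][0]=-2, U row2=(0, -8, 11)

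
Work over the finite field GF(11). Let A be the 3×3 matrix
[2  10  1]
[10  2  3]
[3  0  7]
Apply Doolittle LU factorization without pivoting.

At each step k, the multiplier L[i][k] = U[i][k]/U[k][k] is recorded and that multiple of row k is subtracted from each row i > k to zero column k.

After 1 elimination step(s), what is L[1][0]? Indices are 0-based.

L[1][0] = 5

Step 1: pivot at (0,0) is 2.
  row1 ← row1 − (5)·row0  ⇒  L[1][0]=5, U row1=(0, 7, 9)
  row2 ← row2 − (7)·row0  ⇒  L[2][0]=7, U row2=(0, 7, 0)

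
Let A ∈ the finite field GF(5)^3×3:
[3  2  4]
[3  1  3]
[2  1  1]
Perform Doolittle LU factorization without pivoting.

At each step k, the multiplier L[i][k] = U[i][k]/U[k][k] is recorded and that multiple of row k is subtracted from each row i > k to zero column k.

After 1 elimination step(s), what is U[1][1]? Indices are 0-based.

[col 0] pivot 3
  R1 -= 1*R0 → (0, 4, 4)  (L[1][0] := 1)
  R2 -= 4*R0 → (0, 3, 0)  (L[2][0] := 4)

U[1][1] = 4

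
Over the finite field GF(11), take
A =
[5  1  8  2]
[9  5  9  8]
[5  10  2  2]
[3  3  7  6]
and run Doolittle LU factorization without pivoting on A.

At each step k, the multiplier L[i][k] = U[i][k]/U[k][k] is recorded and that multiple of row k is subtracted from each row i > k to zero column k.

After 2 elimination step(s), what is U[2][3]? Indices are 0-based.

U[2][3] = 0

[col 0] pivot 5
  R1 -= 4*R0 → (0, 1, 10, 0)  (L[1][0] := 4)
  R2 -= 1*R0 → (0, 9, 5, 0)  (L[2][0] := 1)
  R3 -= 5*R0 → (0, 9, 0, 7)  (L[3][0] := 5)
[col 1] pivot 1
  R2 -= 9*R1 → (0, 0, 3, 0)  (L[2][1] := 9)
  R3 -= 9*R1 → (0, 0, 9, 7)  (L[3][1] := 9)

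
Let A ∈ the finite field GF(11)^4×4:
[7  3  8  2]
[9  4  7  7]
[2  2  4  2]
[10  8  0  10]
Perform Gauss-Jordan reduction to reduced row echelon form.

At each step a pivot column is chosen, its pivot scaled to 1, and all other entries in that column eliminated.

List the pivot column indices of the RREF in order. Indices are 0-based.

pivot(0,0)=7: scale R0 → (1, 2, 9, 5)
  clear (1,0): R1 −= (9)R0 → (0, 8, 3, 6)
  clear (2,0): R2 −= (2)R0 → (0, 9, 8, 3)
  clear (3,0): R3 −= (10)R0 → (0, 10, 9, 4)
pivot(1,1)=8: scale R1 → (0, 1, 10, 9)
  clear (0,1): R0 −= (2)R1 → (1, 0, 0, 9)
  clear (2,1): R2 −= (9)R1 → (0, 0, 6, 10)
  clear (3,1): R3 −= (10)R1 → (0, 0, 8, 2)
pivot(2,2)=6: scale R2 → (0, 0, 1, 9)
  clear (1,2): R1 −= (10)R2 → (0, 1, 0, 7)
  clear (3,2): R3 −= (8)R2 → (0, 0, 0, 7)
pivot(3,3)=7: scale R3 → (0, 0, 0, 1)
  clear (0,3): R0 −= (9)R3 → (1, 0, 0, 0)
  clear (1,3): R1 −= (7)R3 → (0, 1, 0, 0)
  clear (2,3): R2 −= (9)R3 → (0, 0, 1, 0)

pivot columns: 0, 1, 2, 3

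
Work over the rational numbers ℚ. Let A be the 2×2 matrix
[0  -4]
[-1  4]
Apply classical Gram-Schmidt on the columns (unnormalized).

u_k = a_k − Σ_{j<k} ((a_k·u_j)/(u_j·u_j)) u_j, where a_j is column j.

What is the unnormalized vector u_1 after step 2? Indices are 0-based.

u_1 = (-4, 0)

Step 1: u_0 = a_0 = (0, -1).
Step 2: u_1 = a_1 − (-4)·u_0 = (-4, 0).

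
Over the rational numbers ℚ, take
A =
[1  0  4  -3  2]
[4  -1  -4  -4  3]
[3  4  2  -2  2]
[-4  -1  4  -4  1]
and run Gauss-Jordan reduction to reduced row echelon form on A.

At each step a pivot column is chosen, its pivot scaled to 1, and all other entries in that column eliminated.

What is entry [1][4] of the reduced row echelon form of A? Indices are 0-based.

M[1][4] = 0

step 1: normalize row 0 (÷1) = (1, 0, 4, -3, 2)
  row 1: subtract 4×row0 = (0, -1, -20, 8, -5)
  row 2: subtract 3×row0 = (0, 4, -10, 7, -4)
  row 3: subtract -4×row0 = (0, -1, 20, -16, 9)
step 2: normalize row 1 (÷-1) = (0, 1, 20, -8, 5)
  row 2: subtract 4×row1 = (0, 0, -90, 39, -24)
  row 3: subtract -1×row1 = (0, 0, 40, -24, 14)
step 3: normalize row 2 (÷-90) = (0, 0, 1, -13/30, 4/15)
  row 0: subtract 4×row2 = (1, 0, 0, -19/15, 14/15)
  row 1: subtract 20×row2 = (0, 1, 0, 2/3, -1/3)
  row 3: subtract 40×row2 = (0, 0, 0, -20/3, 10/3)
step 4: normalize row 3 (÷-20/3) = (0, 0, 0, 1, -1/2)
  row 0: subtract -19/15×row3 = (1, 0, 0, 0, 3/10)
  row 1: subtract 2/3×row3 = (0, 1, 0, 0, 0)
  row 2: subtract -13/30×row3 = (0, 0, 1, 0, 1/20)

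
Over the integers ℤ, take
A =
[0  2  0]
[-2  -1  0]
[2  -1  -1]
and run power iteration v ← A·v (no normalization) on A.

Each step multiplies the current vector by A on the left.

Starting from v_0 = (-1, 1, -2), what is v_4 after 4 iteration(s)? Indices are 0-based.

v_0 = (-1, 1, -2).
v_1 = A·v_0 = (2, 1, -1).
v_2 = A·v_1 = (2, -5, 4).
v_3 = A·v_2 = (-10, 1, 5).
v_4 = A·v_3 = (2, 19, -26).

v_4 = (2, 19, -26)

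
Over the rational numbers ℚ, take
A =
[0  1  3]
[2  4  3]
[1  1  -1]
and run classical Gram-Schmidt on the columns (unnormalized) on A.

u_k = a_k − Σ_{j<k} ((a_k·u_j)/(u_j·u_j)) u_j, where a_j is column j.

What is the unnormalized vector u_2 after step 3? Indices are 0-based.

Step 1: u_0 = a_0 = (0, 2, 1).
Step 2: u_1 = a_1 − (9/5)·u_0 = (1, 2/5, -4/5).
Step 3: u_2 = a_2 − (1)·u_0 − (25/9)·u_1 = (2/9, -1/9, 2/9).

u_2 = (2/9, -1/9, 2/9)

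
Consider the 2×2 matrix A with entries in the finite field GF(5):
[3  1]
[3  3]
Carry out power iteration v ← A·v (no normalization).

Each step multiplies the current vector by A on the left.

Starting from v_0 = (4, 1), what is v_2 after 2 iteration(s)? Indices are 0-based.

v_2 = (4, 4)

v_0 = (4, 1).
v_1 = A·v_0 = (3, 0).
v_2 = A·v_1 = (4, 4).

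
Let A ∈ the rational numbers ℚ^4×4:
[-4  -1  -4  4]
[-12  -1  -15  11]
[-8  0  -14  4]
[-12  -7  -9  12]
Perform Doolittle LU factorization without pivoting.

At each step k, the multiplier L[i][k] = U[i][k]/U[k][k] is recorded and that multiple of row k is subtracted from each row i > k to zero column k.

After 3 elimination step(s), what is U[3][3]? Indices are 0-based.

k=0: U[0][0]=-4
  eliminate (1,0): mult=3, new row 1: (0, 2, -3, -1); set L[1][0]=3
  eliminate (2,0): mult=2, new row 2: (0, 2, -6, -4); set L[2][0]=2
  eliminate (3,0): mult=3, new row 3: (0, -4, 3, 0); set L[3][0]=3
k=1: U[1][1]=2
  eliminate (2,1): mult=1, new row 2: (0, 0, -3, -3); set L[2][1]=1
  eliminate (3,1): mult=-2, new row 3: (0, 0, -3, -2); set L[3][1]=-2
k=2: U[2][2]=-3
  eliminate (3,2): mult=1, new row 3: (0, 0, 0, 1); set L[3][2]=1

U[3][3] = 1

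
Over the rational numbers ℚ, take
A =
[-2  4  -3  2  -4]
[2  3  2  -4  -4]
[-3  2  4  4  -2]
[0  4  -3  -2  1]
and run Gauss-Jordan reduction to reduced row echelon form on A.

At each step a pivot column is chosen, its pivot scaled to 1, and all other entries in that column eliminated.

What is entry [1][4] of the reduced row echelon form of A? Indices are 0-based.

step 1: normalize row 0 (÷-2) = (1, -2, 3/2, -1, 2)
  row 1: subtract 2×row0 = (0, 7, -1, -2, -8)
  row 2: subtract -3×row0 = (0, -4, 17/2, 1, 4)
step 2: normalize row 1 (÷7) = (0, 1, -1/7, -2/7, -8/7)
  row 0: subtract -2×row1 = (1, 0, 17/14, -11/7, -2/7)
  row 2: subtract -4×row1 = (0, 0, 111/14, -1/7, -4/7)
  row 3: subtract 4×row1 = (0, 0, -17/7, -6/7, 39/7)
step 3: normalize row 2 (÷111/14) = (0, 0, 1, -2/111, -8/111)
  row 0: subtract 17/14×row2 = (1, 0, 0, -172/111, -22/111)
  row 1: subtract -1/7×row2 = (0, 1, 0, -32/111, -128/111)
  row 3: subtract -17/7×row2 = (0, 0, 0, -100/111, 599/111)
step 4: normalize row 3 (÷-100/111) = (0, 0, 0, 1, -599/100)
  row 0: subtract -172/111×row3 = (1, 0, 0, 0, -237/25)
  row 1: subtract -32/111×row3 = (0, 1, 0, 0, -72/25)
  row 2: subtract -2/111×row3 = (0, 0, 1, 0, -9/50)

M[1][4] = -72/25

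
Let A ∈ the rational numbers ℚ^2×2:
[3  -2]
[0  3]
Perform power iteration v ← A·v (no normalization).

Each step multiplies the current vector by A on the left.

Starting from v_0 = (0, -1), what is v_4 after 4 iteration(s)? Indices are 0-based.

v_4 = (216, -81)

v_0 = (0, -1).
v_1 = A·v_0 = (2, -3).
v_2 = A·v_1 = (12, -9).
v_3 = A·v_2 = (54, -27).
v_4 = A·v_3 = (216, -81).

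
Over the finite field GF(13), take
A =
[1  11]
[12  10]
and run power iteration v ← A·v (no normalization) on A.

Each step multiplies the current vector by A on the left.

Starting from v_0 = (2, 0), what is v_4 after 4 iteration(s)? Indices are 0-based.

v_4 = (8, 4)

v_0 = (2, 0).
v_1 = A·v_0 = (2, 11).
v_2 = A·v_1 = (6, 4).
v_3 = A·v_2 = (11, 8).
v_4 = A·v_3 = (8, 4).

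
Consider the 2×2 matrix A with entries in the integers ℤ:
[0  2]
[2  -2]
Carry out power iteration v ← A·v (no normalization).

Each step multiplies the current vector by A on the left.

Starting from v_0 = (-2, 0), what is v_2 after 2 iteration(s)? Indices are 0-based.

v_2 = (-8, 8)

v_0 = (-2, 0).
v_1 = A·v_0 = (0, -4).
v_2 = A·v_1 = (-8, 8).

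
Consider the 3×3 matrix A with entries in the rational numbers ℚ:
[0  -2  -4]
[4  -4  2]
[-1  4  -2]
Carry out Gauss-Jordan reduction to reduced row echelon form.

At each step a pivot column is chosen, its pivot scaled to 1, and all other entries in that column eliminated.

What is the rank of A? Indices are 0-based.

rank = 3

pivot(0,0): swap R0↔R1
pivot(0,0)=4: scale R0 → (1, -1, 1/2)
  clear (2,0): R2 −= (-1)R0 → (0, 3, -3/2)
pivot(1,1)=-2: scale R1 → (0, 1, 2)
  clear (0,1): R0 −= (-1)R1 → (1, 0, 5/2)
  clear (2,1): R2 −= (3)R1 → (0, 0, -15/2)
pivot(2,2)=-15/2: scale R2 → (0, 0, 1)
  clear (0,2): R0 −= (5/2)R2 → (1, 0, 0)
  clear (1,2): R1 −= (2)R2 → (0, 1, 0)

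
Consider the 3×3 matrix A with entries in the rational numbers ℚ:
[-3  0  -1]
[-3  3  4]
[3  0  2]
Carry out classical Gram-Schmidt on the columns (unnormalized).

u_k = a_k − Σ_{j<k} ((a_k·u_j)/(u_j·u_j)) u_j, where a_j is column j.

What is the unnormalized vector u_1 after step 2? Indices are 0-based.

Step 1: u_0 = a_0 = (-3, -3, 3).
Step 2: u_1 = a_1 − (-1/3)·u_0 = (-1, 2, 1).

u_1 = (-1, 2, 1)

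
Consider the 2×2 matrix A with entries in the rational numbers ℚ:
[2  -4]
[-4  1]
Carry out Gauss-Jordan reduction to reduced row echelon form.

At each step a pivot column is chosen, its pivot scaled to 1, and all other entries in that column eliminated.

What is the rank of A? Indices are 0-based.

rank = 2

[1] R0 /= 2  ⇒  (1, -2)
     R1 -= -4·R0  ⇒  (0, -7)
[2] R1 /= -7  ⇒  (0, 1)
     R0 -= -2·R1  ⇒  (1, 0)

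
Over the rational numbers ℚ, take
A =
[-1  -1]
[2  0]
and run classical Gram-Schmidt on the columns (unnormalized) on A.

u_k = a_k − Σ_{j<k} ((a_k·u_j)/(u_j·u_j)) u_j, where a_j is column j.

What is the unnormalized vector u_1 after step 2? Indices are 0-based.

Step 1: u_0 = a_0 = (-1, 2).
Step 2: u_1 = a_1 − (1/5)·u_0 = (-4/5, -2/5).

u_1 = (-4/5, -2/5)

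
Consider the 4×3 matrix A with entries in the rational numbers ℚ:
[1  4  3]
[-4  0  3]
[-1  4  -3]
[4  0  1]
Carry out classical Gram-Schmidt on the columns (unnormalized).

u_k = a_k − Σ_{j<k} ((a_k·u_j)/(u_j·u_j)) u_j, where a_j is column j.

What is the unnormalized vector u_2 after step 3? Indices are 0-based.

u_2 = (52/17, 47/17, -52/17, 21/17)

Step 1: u_0 = a_0 = (1, -4, -1, 4).
Step 2: u_1 = a_1 − (0)·u_0 = (4, 0, 4, 0).
Step 3: u_2 = a_2 − (-1/17)·u_0 − (0)·u_1 = (52/17, 47/17, -52/17, 21/17).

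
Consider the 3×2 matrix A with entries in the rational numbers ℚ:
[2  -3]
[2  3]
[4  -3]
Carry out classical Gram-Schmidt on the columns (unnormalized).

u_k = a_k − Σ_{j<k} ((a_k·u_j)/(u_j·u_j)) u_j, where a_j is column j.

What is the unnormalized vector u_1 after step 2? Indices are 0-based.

u_1 = (-2, 4, -1)

Step 1: u_0 = a_0 = (2, 2, 4).
Step 2: u_1 = a_1 − (-1/2)·u_0 = (-2, 4, -1).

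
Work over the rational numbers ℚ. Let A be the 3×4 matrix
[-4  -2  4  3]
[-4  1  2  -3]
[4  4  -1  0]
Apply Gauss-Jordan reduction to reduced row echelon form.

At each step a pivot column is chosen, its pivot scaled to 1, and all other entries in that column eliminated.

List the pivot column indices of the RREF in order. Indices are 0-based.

pivot(0,0)=-4: scale R0 → (1, 1/2, -1, -3/4)
  clear (1,0): R1 −= (-4)R0 → (0, 3, -2, -6)
  clear (2,0): R2 −= (4)R0 → (0, 2, 3, 3)
pivot(1,1)=3: scale R1 → (0, 1, -2/3, -2)
  clear (0,1): R0 −= (1/2)R1 → (1, 0, -2/3, 1/4)
  clear (2,1): R2 −= (2)R1 → (0, 0, 13/3, 7)
pivot(2,2)=13/3: scale R2 → (0, 0, 1, 21/13)
  clear (0,2): R0 −= (-2/3)R2 → (1, 0, 0, 69/52)
  clear (1,2): R1 −= (-2/3)R2 → (0, 1, 0, -12/13)

pivot columns: 0, 1, 2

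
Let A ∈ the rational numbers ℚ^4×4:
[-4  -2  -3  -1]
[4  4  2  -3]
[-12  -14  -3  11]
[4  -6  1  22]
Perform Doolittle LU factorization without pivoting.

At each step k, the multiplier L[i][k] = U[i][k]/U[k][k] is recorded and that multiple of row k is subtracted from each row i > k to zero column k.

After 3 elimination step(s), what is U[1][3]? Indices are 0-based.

U[1][3] = -4

Step 1: pivot at (0,0) is -4.
  row1 ← row1 − (-1)·row0  ⇒  L[1][0]=-1, U row1=(0, 2, -1, -4)
  row2 ← row2 − (3)·row0  ⇒  L[2][0]=3, U row2=(0, -8, 6, 14)
  row3 ← row3 − (-1)·row0  ⇒  L[3][0]=-1, U row3=(0, -8, -2, 21)
Step 2: pivot at (1,1) is 2.
  row2 ← row2 − (-4)·row1  ⇒  L[2][1]=-4, U row2=(0, 0, 2, -2)
  row3 ← row3 − (-4)·row1  ⇒  L[3][1]=-4, U row3=(0, 0, -6, 5)
Step 3: pivot at (2,2) is 2.
  row3 ← row3 − (-3)·row2  ⇒  L[3][2]=-3, U row3=(0, 0, 0, -1)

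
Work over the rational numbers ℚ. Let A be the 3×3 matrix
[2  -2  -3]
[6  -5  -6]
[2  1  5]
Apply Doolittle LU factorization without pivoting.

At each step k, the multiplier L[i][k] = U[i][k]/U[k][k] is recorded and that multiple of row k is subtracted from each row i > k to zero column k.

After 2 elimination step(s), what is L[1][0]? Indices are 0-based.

L[1][0] = 3

[col 0] pivot 2
  R1 -= 3*R0 → (0, 1, 3)  (L[1][0] := 3)
  R2 -= 1*R0 → (0, 3, 8)  (L[2][0] := 1)
[col 1] pivot 1
  R2 -= 3*R1 → (0, 0, -1)  (L[2][1] := 3)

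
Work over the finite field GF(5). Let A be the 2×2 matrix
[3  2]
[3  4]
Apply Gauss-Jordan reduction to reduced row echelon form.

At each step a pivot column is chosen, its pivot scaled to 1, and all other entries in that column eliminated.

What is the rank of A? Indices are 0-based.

[1] R0 /= 3  ⇒  (1, 4)
     R1 -= 3·R0  ⇒  (0, 2)
[2] R1 /= 2  ⇒  (0, 1)
     R0 -= 4·R1  ⇒  (1, 0)

rank = 2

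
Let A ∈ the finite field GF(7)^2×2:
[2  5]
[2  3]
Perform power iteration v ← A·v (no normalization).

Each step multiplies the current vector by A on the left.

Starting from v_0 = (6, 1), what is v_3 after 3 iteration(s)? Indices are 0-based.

v_3 = (4, 0)

v_0 = (6, 1).
v_1 = A·v_0 = (3, 1).
v_2 = A·v_1 = (4, 2).
v_3 = A·v_2 = (4, 0).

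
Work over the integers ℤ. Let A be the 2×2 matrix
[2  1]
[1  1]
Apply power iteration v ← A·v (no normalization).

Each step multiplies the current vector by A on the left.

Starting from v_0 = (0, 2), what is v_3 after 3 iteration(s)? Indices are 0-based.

v_0 = (0, 2).
v_1 = A·v_0 = (2, 2).
v_2 = A·v_1 = (6, 4).
v_3 = A·v_2 = (16, 10).

v_3 = (16, 10)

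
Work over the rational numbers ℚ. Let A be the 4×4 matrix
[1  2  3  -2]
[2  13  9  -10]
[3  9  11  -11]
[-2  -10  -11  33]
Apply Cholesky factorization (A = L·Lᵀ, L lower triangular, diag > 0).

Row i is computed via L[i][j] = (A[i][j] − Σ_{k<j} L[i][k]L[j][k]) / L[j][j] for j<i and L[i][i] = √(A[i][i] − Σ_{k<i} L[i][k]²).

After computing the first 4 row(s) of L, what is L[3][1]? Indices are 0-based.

Step 1: L[0][0] = √(1) = 1.
  L[1][0] = (2) / L[0][0] = 2.
Step 2: L[1][1] = √(9) = 3.
  L[2][0] = (3) / L[0][0] = 3.
  L[2][1] = (3) / L[1][1] = 1.
Step 3: L[2][2] = √(1) = 1.
  L[3][0] = (-2) / L[0][0] = -2.
  L[3][1] = (-6) / L[1][1] = -2.
  L[3][2] = (-3) / L[2][2] = -3.
Step 4: L[3][3] = √(16) = 4.

L[3][1] = -2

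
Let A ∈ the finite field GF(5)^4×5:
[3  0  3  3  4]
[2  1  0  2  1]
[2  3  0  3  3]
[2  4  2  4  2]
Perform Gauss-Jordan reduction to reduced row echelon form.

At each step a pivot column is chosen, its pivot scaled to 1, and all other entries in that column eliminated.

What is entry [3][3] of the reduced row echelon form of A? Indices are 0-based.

step 1: normalize row 0 (÷3) = (1, 0, 1, 1, 3)
  row 1: subtract 2×row0 = (0, 1, 3, 0, 0)
  row 2: subtract 2×row0 = (0, 3, 3, 1, 2)
  row 3: subtract 2×row0 = (0, 4, 0, 2, 1)
step 2: normalize row 1 (÷1) = (0, 1, 3, 0, 0)
  row 2: subtract 3×row1 = (0, 0, 4, 1, 2)
  row 3: subtract 4×row1 = (0, 0, 3, 2, 1)
step 3: normalize row 2 (÷4) = (0, 0, 1, 4, 3)
  row 0: subtract 1×row2 = (1, 0, 0, 2, 0)
  row 1: subtract 3×row2 = (0, 1, 0, 3, 1)
  row 3: subtract 3×row2 = (0, 0, 0, 0, 2)
skip col 3 (zero from row 3)
step 4: normalize row 3 (÷2) = (0, 0, 0, 0, 1)
  row 1: subtract 1×row3 = (0, 1, 0, 3, 0)
  row 2: subtract 3×row3 = (0, 0, 1, 4, 0)

M[3][3] = 0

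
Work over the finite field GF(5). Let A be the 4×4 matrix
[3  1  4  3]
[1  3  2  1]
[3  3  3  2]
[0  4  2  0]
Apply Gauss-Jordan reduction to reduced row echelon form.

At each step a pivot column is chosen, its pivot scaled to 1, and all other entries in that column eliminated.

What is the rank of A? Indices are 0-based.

[1] R0 /= 3  ⇒  (1, 2, 3, 1)
     R1 -= 1·R0  ⇒  (0, 1, 4, 0)
     R2 -= 3·R0  ⇒  (0, 2, 4, 4)
[2] R1 /= 1  ⇒  (0, 1, 4, 0)
     R0 -= 2·R1  ⇒  (1, 0, 0, 1)
     R2 -= 2·R1  ⇒  (0, 0, 1, 4)
     R3 -= 4·R1  ⇒  (0, 0, 1, 0)
[3] R2 /= 1  ⇒  (0, 0, 1, 4)
     R1 -= 4·R2  ⇒  (0, 1, 0, 4)
     R3 -= 1·R2  ⇒  (0, 0, 0, 1)
[4] R3 /= 1  ⇒  (0, 0, 0, 1)
     R0 -= 1·R3  ⇒  (1, 0, 0, 0)
     R1 -= 4·R3  ⇒  (0, 1, 0, 0)
     R2 -= 4·R3  ⇒  (0, 0, 1, 0)

rank = 4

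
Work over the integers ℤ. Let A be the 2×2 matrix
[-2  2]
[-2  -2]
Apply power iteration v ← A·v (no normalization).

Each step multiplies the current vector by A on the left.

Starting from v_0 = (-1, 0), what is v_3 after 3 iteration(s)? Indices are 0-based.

v_3 = (-16, 16)

v_0 = (-1, 0).
v_1 = A·v_0 = (2, 2).
v_2 = A·v_1 = (0, -8).
v_3 = A·v_2 = (-16, 16).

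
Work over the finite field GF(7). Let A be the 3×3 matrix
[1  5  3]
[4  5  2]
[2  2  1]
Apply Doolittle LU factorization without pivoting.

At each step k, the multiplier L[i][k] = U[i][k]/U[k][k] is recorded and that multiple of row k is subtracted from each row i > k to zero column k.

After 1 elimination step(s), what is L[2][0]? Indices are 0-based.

Step 1: pivot at (0,0) is 1.
  row1 ← row1 − (4)·row0  ⇒  L[1][0]=4, U row1=(0, 6, 4)
  row2 ← row2 − (2)·row0  ⇒  L[2][0]=2, U row2=(0, 6, 2)

L[2][0] = 2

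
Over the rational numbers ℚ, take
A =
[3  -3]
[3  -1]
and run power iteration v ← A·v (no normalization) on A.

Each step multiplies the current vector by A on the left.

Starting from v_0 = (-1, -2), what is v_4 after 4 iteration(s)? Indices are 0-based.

v_0 = (-1, -2).
v_1 = A·v_0 = (3, -1).
v_2 = A·v_1 = (12, 10).
v_3 = A·v_2 = (6, 26).
v_4 = A·v_3 = (-60, -8).

v_4 = (-60, -8)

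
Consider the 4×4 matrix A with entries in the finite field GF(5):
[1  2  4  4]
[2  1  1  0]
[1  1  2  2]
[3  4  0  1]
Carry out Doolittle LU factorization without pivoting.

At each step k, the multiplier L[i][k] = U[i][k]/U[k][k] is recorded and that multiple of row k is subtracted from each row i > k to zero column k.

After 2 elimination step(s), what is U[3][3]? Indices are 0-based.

U[3][3] = 1

Step 1: pivot at (0,0) is 1.
  row1 ← row1 − (2)·row0  ⇒  L[1][0]=2, U row1=(0, 2, 3, 2)
  row2 ← row2 − (1)·row0  ⇒  L[2][0]=1, U row2=(0, 4, 3, 3)
  row3 ← row3 − (3)·row0  ⇒  L[3][0]=3, U row3=(0, 3, 3, 4)
Step 2: pivot at (1,1) is 2.
  row2 ← row2 − (2)·row1  ⇒  L[2][1]=2, U row2=(0, 0, 2, 4)
  row3 ← row3 − (4)·row1  ⇒  L[3][1]=4, U row3=(0, 0, 1, 1)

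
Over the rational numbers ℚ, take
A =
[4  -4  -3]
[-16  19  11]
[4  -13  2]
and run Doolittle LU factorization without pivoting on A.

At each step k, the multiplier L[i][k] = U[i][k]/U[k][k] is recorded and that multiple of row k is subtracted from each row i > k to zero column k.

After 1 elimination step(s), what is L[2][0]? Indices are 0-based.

L[2][0] = 1

k=0: U[0][0]=4
  eliminate (1,0): mult=-4, new row 1: (0, 3, -1); set L[1][0]=-4
  eliminate (2,0): mult=1, new row 2: (0, -9, 5); set L[2][0]=1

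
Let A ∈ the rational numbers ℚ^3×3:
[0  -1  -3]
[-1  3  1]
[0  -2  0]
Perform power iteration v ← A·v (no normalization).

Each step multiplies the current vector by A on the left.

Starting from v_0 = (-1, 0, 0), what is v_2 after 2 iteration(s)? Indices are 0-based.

v_0 = (-1, 0, 0).
v_1 = A·v_0 = (0, 1, 0).
v_2 = A·v_1 = (-1, 3, -2).

v_2 = (-1, 3, -2)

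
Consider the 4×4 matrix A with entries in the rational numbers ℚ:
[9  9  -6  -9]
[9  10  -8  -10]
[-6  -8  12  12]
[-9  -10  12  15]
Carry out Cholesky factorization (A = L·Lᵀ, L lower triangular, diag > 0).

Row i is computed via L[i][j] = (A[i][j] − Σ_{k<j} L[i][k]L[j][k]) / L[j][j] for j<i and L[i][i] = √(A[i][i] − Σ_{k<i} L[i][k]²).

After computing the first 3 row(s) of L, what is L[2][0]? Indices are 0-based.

L[2][0] = -2

Step 1: L[0][0] = √(9) = 3.
  L[1][0] = (9) / L[0][0] = 3.
Step 2: L[1][1] = √(1) = 1.
  L[2][0] = (-6) / L[0][0] = -2.
  L[2][1] = (-2) / L[1][1] = -2.
Step 3: L[2][2] = √(4) = 2.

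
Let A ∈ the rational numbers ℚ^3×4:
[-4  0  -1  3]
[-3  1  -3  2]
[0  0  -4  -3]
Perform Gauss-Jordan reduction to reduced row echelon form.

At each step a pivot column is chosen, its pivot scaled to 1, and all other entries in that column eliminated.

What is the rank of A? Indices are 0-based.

rank = 3

step 1: normalize row 0 (÷-4) = (1, 0, 1/4, -3/4)
  row 1: subtract -3×row0 = (0, 1, -9/4, -1/4)
step 2: normalize row 1 (÷1) = (0, 1, -9/4, -1/4)
step 3: normalize row 2 (÷-4) = (0, 0, 1, 3/4)
  row 0: subtract 1/4×row2 = (1, 0, 0, -15/16)
  row 1: subtract -9/4×row2 = (0, 1, 0, 23/16)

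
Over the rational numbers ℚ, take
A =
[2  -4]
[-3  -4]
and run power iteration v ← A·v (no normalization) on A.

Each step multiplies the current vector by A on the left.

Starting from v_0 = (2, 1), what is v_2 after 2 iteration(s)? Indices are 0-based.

v_2 = (40, 40)

v_0 = (2, 1).
v_1 = A·v_0 = (0, -10).
v_2 = A·v_1 = (40, 40).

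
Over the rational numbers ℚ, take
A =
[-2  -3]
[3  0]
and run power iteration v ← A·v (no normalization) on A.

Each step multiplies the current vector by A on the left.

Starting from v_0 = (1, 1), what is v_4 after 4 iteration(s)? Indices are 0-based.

v_0 = (1, 1).
v_1 = A·v_0 = (-5, 3).
v_2 = A·v_1 = (1, -15).
v_3 = A·v_2 = (43, 3).
v_4 = A·v_3 = (-95, 129).

v_4 = (-95, 129)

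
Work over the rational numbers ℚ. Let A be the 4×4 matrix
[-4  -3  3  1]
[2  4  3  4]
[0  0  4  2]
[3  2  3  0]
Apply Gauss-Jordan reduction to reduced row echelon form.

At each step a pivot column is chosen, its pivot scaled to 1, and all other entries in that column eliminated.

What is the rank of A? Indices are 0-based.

rank = 4

step 1: normalize row 0 (÷-4) = (1, 3/4, -3/4, -1/4)
  row 1: subtract 2×row0 = (0, 5/2, 9/2, 9/2)
  row 3: subtract 3×row0 = (0, -1/4, 21/4, 3/4)
step 2: normalize row 1 (÷5/2) = (0, 1, 9/5, 9/5)
  row 0: subtract 3/4×row1 = (1, 0, -21/10, -8/5)
  row 3: subtract -1/4×row1 = (0, 0, 57/10, 6/5)
step 3: normalize row 2 (÷4) = (0, 0, 1, 1/2)
  row 0: subtract -21/10×row2 = (1, 0, 0, -11/20)
  row 1: subtract 9/5×row2 = (0, 1, 0, 9/10)
  row 3: subtract 57/10×row2 = (0, 0, 0, -33/20)
step 4: normalize row 3 (÷-33/20) = (0, 0, 0, 1)
  row 0: subtract -11/20×row3 = (1, 0, 0, 0)
  row 1: subtract 9/10×row3 = (0, 1, 0, 0)
  row 2: subtract 1/2×row3 = (0, 0, 1, 0)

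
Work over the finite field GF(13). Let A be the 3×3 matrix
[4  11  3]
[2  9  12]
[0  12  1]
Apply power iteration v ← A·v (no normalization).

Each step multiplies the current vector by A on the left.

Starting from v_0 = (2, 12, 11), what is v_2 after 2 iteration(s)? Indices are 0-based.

v_2 = (6, 8, 2)

v_0 = (2, 12, 11).
v_1 = A·v_0 = (4, 10, 12).
v_2 = A·v_1 = (6, 8, 2).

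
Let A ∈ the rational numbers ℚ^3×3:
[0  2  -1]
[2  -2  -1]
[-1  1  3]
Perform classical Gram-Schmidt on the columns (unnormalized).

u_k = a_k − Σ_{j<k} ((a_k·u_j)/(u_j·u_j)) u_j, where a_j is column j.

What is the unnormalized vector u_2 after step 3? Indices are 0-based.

Step 1: u_0 = a_0 = (0, 2, -1).
Step 2: u_1 = a_1 − (-1)·u_0 = (2, 0, 0).
Step 3: u_2 = a_2 − (-1)·u_0 − (-1/2)·u_1 = (0, 1, 2).

u_2 = (0, 1, 2)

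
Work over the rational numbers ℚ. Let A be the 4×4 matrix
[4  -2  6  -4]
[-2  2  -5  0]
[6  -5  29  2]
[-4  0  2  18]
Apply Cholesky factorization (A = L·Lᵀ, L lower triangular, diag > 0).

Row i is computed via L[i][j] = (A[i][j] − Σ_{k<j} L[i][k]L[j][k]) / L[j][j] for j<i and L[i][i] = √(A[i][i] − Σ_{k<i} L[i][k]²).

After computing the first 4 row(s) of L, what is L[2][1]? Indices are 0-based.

L[2][1] = -2

Step 1: L[0][0] = √(4) = 2.
  L[1][0] = (-2) / L[0][0] = -1.
Step 2: L[1][1] = √(1) = 1.
  L[2][0] = (6) / L[0][0] = 3.
  L[2][1] = (-2) / L[1][1] = -2.
Step 3: L[2][2] = √(16) = 4.
  L[3][0] = (-4) / L[0][0] = -2.
  L[3][1] = (-2) / L[1][1] = -2.
  L[3][2] = (4) / L[2][2] = 1.
Step 4: L[3][3] = √(9) = 3.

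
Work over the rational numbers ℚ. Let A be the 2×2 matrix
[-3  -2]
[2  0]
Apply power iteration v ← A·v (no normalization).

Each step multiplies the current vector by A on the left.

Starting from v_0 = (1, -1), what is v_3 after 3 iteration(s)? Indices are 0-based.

v_3 = (7, -2)

v_0 = (1, -1).
v_1 = A·v_0 = (-1, 2).
v_2 = A·v_1 = (-1, -2).
v_3 = A·v_2 = (7, -2).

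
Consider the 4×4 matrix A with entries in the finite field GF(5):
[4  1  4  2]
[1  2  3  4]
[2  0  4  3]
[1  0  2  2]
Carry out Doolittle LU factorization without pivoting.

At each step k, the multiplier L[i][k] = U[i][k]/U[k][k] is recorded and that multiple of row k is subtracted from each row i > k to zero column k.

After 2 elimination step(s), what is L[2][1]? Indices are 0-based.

k=0: U[0][0]=4
  eliminate (1,0): mult=4, new row 1: (0, 3, 2, 1); set L[1][0]=4
  eliminate (2,0): mult=3, new row 2: (0, 2, 2, 2); set L[2][0]=3
  eliminate (3,0): mult=4, new row 3: (0, 1, 1, 4); set L[3][0]=4
k=1: U[1][1]=3
  eliminate (2,1): mult=4, new row 2: (0, 0, 4, 3); set L[2][1]=4
  eliminate (3,1): mult=2, new row 3: (0, 0, 2, 2); set L[3][1]=2

L[2][1] = 4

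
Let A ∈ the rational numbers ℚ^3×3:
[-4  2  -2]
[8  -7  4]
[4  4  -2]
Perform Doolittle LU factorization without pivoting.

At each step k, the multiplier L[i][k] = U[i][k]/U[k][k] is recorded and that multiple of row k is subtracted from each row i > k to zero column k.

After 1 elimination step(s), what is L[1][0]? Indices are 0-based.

[col 0] pivot -4
  R1 -= -2*R0 → (0, -3, 0)  (L[1][0] := -2)
  R2 -= -1*R0 → (0, 6, -4)  (L[2][0] := -1)

L[1][0] = -2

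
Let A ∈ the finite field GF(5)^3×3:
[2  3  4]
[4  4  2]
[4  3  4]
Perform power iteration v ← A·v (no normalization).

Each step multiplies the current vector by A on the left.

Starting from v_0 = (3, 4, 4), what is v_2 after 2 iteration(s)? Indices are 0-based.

v_2 = (1, 0, 4)

v_0 = (3, 4, 4).
v_1 = A·v_0 = (4, 1, 0).
v_2 = A·v_1 = (1, 0, 4).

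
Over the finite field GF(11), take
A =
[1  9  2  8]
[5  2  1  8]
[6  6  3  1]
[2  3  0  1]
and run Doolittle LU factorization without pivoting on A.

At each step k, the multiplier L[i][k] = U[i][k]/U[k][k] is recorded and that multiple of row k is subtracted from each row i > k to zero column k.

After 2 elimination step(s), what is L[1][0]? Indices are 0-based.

[col 0] pivot 1
  R1 -= 5*R0 → (0, 1, 2, 1)  (L[1][0] := 5)
  R2 -= 6*R0 → (0, 7, 2, 8)  (L[2][0] := 6)
  R3 -= 2*R0 → (0, 7, 7, 7)  (L[3][0] := 2)
[col 1] pivot 1
  R2 -= 7*R1 → (0, 0, 10, 1)  (L[2][1] := 7)
  R3 -= 7*R1 → (0, 0, 4, 0)  (L[3][1] := 7)

L[1][0] = 5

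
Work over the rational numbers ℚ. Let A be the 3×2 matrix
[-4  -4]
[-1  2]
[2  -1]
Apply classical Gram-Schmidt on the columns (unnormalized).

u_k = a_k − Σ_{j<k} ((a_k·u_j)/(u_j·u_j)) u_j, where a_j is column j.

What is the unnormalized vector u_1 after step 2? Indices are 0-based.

Step 1: u_0 = a_0 = (-4, -1, 2).
Step 2: u_1 = a_1 − (4/7)·u_0 = (-12/7, 18/7, -15/7).

u_1 = (-12/7, 18/7, -15/7)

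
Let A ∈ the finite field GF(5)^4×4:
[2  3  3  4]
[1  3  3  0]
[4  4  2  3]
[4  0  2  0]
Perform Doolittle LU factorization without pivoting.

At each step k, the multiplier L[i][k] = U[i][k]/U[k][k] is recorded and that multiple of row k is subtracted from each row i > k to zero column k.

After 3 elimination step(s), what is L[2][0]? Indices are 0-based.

[col 0] pivot 2
  R1 -= 3*R0 → (0, 4, 4, 3)  (L[1][0] := 3)
  R2 -= 2*R0 → (0, 3, 1, 0)  (L[2][0] := 2)
  R3 -= 2*R0 → (0, 4, 1, 2)  (L[3][0] := 2)
[col 1] pivot 4
  R2 -= 2*R1 → (0, 0, 3, 4)  (L[2][1] := 2)
  R3 -= 1*R1 → (0, 0, 2, 4)  (L[3][1] := 1)
[col 2] pivot 3
  R3 -= 4*R2 → (0, 0, 0, 3)  (L[3][2] := 4)

L[2][0] = 2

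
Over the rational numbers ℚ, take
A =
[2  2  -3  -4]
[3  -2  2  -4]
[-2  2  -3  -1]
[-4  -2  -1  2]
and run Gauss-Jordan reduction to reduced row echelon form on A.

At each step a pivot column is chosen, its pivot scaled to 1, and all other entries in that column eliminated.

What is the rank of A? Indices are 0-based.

step 1: normalize row 0 (÷2) = (1, 1, -3/2, -2)
  row 1: subtract 3×row0 = (0, -5, 13/2, 2)
  row 2: subtract -2×row0 = (0, 4, -6, -5)
  row 3: subtract -4×row0 = (0, 2, -7, -6)
step 2: normalize row 1 (÷-5) = (0, 1, -13/10, -2/5)
  row 0: subtract 1×row1 = (1, 0, -1/5, -8/5)
  row 2: subtract 4×row1 = (0, 0, -4/5, -17/5)
  row 3: subtract 2×row1 = (0, 0, -22/5, -26/5)
step 3: normalize row 2 (÷-4/5) = (0, 0, 1, 17/4)
  row 0: subtract -1/5×row2 = (1, 0, 0, -3/4)
  row 1: subtract -13/10×row2 = (0, 1, 0, 41/8)
  row 3: subtract -22/5×row2 = (0, 0, 0, 27/2)
step 4: normalize row 3 (÷27/2) = (0, 0, 0, 1)
  row 0: subtract -3/4×row3 = (1, 0, 0, 0)
  row 1: subtract 41/8×row3 = (0, 1, 0, 0)
  row 2: subtract 17/4×row3 = (0, 0, 1, 0)

rank = 4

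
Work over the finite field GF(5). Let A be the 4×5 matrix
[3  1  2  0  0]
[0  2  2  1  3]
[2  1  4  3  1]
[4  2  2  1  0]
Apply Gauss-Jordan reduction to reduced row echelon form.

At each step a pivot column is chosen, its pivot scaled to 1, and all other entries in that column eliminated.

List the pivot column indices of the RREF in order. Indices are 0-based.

pivot(0,0)=3: scale R0 → (1, 2, 4, 0, 0)
  clear (2,0): R2 −= (2)R0 → (0, 2, 1, 3, 1)
  clear (3,0): R3 −= (4)R0 → (0, 4, 1, 1, 0)
pivot(1,1)=2: scale R1 → (0, 1, 1, 3, 4)
  clear (0,1): R0 −= (2)R1 → (1, 0, 2, 4, 2)
  clear (2,1): R2 −= (2)R1 → (0, 0, 4, 2, 3)
  clear (3,1): R3 −= (4)R1 → (0, 0, 2, 4, 4)
pivot(2,2)=4: scale R2 → (0, 0, 1, 3, 2)
  clear (0,2): R0 −= (2)R2 → (1, 0, 0, 3, 3)
  clear (1,2): R1 −= (1)R2 → (0, 1, 0, 0, 2)
  clear (3,2): R3 −= (2)R2 → (0, 0, 0, 3, 0)
pivot(3,3)=3: scale R3 → (0, 0, 0, 1, 0)
  clear (0,3): R0 −= (3)R3 → (1, 0, 0, 0, 3)
  clear (2,3): R2 −= (3)R3 → (0, 0, 1, 0, 2)

pivot columns: 0, 1, 2, 3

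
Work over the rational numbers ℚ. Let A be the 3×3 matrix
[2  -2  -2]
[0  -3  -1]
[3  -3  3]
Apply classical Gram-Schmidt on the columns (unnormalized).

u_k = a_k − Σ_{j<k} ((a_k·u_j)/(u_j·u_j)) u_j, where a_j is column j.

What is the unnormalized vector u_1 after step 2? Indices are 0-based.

Step 1: u_0 = a_0 = (2, 0, 3).
Step 2: u_1 = a_1 − (-1)·u_0 = (0, -3, 0).

u_1 = (0, -3, 0)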